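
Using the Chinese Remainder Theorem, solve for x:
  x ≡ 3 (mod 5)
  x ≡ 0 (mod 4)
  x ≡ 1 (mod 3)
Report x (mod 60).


Moduli 5, 4, 3 are pairwise coprime; by CRT there is a unique solution modulo M = 5 · 4 · 3 = 60.
Solve pairwise, accumulating the modulus:
  Start with x ≡ 3 (mod 5).
  Combine with x ≡ 0 (mod 4): since gcd(5, 4) = 1, we get a unique residue mod 20.
    Write x = 3 + 5·t and substitute into x ≡ 0 (mod 4): 5·t ≡ 0 − 3 = -3 (mod 4).
    Reduce coefficients mod 4: 1·t ≡ 1 (mod 4).
    So t ≡ 1 (mod 4).
    Then x = 3 + 5·1 = 8, valid modulo lcm(5, 4) = 20: x ≡ 8 (mod 20).
  Combine with x ≡ 1 (mod 3): since gcd(20, 3) = 1, we get a unique residue mod 60.
    Write x = 8 + 20·t and substitute into x ≡ 1 (mod 3): 20·t ≡ 1 − 8 = -7 (mod 3).
    Reduce coefficients mod 3: 2·t ≡ 2 (mod 3).
    The inverse of 2 mod 3 is 2 (since 2·2 = 4 = 1·3 + 1), so t ≡ 2·2 = 4 ≡ 1 (mod 3).
    Then x = 8 + 20·1 = 28, valid modulo lcm(20, 3) = 60: x ≡ 28 (mod 60).
Verify: 28 mod 5 = 3 ✓, 28 mod 4 = 0 ✓, 28 mod 3 = 1 ✓.

x ≡ 28 (mod 60).


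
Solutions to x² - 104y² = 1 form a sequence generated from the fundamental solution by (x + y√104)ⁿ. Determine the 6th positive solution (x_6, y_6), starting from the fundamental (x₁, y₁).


Step 1: Find the fundamental solution (x₁, y₁) of x² - 104y² = 1.
  Expand √104 as a continued fraction. a₀ = ⌊√104⌋ = 10; iterate m_{k+1} = d_k·a_k − m_k, d_{k+1} = (104 − m_{k+1}²)/d_k, a_{k+1} = ⌊(a₀ + m_{k+1})/d_{k+1}⌋ (starting m₀ = 0, d₀ = 1), with convergents p_k = a_k·p_{k-1} + p_{k-2}, q_k = a_k·q_{k-1} + q_{k-2} (p₋₁ = 1, q₋₁ = 0):
  k = 0: a₀ = 10; p₀/q₀ = 10/1; p₀² − 104·q₀² = 100 − 104 = -4.
  k = 1: m = 10, d = 4, a = ⌊(10 + 10)/4⌋ = 5; p/q = (5·10 + 1)/(5·1 + 0) = 51/5; p² − 104·q² = 2601 − 2600 = 1.
  The first convergent with p² − 104·q² = 1 gives the fundamental solution (x₁, y₁) = (51, 5).
Step 2: Apply the recurrence (x_{n+1}, y_{n+1}) = (x₁x_n + 104y₁y_n, x₁y_n + y₁x_n) repeatedly.
  From (x_1, y_1) = (51, 5): x_2 = 51·51 + 104·5·5 = 5201; y_2 = 51·5 + 5·51 = 510.
  From (x_2, y_2) = (5201, 510): x_3 = 51·5201 + 104·5·510 = 530451; y_3 = 51·510 + 5·5201 = 52015.
  From (x_3, y_3) = (530451, 52015): x_4 = 51·530451 + 104·5·52015 = 54100801; y_4 = 51·52015 + 5·530451 = 5305020.
  From (x_4, y_4) = (54100801, 5305020): x_5 = 51·54100801 + 104·5·5305020 = 5517751251; y_5 = 51·5305020 + 5·54100801 = 541060025.
  From (x_5, y_5) = (5517751251, 541060025): x_6 = 51·5517751251 + 104·5·541060025 = 562756526801; y_6 = 51·541060025 + 5·5517751251 = 55182817530.
Step 3: Verify x_6² - 104·y_6² = 316694908457124631293601 - 316694908457124631293600 = 1 (should be 1). ✓

(x_1, y_1) = (51, 5); (x_6, y_6) = (562756526801, 55182817530).


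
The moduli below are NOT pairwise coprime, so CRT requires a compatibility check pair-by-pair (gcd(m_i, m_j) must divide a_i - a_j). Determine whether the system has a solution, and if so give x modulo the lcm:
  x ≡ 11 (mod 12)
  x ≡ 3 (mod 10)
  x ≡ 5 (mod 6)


Moduli 12, 10, 6 are not pairwise coprime, so CRT works modulo lcm(m_i) when all pairwise compatibility conditions hold.
Pairwise compatibility: gcd(m_i, m_j) must divide a_i - a_j for every pair.
Merge one congruence at a time:
  Start: x ≡ 11 (mod 12).
  Combine with x ≡ 3 (mod 10): gcd(12, 10) = 2; 3 - 11 = -8, which IS divisible by 2, so compatible.
    Write x = 11 + 12·t and substitute into x ≡ 3 (mod 10): 12·t ≡ 3 − 11 = -8 (mod 10).
    Divide the congruence (and modulus) by g = 2: 6·t ≡ -4 (mod 5).
    Reduce coefficients mod 5: 1·t ≡ 1 (mod 5).
    So t ≡ 1 (mod 5).
    Then x = 11 + 12·1 = 23, valid modulo lcm(12, 10) = 60: x ≡ 23 (mod 60).
  Combine with x ≡ 5 (mod 6): gcd(60, 6) = 6; 5 - 23 = -18, which IS divisible by 6, so compatible.
    Write x = 23 + 60·t and substitute into x ≡ 5 (mod 6): 60·t ≡ 5 − 23 = -18 (mod 6).
    Divide the congruence (and modulus) by g = 6: 10·t ≡ -3 (mod 1).
    Modulo 1 every t works; take t = 0.
    Then x = 23 + 60·0 = 23, valid modulo lcm(60, 6) = 60: x ≡ 23 (mod 60).
Verify: 23 mod 12 = 11, 23 mod 10 = 3, 23 mod 6 = 5.

x ≡ 23 (mod 60).


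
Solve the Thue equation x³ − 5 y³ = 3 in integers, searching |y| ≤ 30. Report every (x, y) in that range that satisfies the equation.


The equation is x³ - 5y³ = 3. For fixed y, x³ = 5·y³ + 3, so a solution requires the RHS to be a perfect cube.
Strategy: iterate y from -30 to 30, compute RHS = 5·y³ + 3, and check whether it is a (positive or negative) perfect cube.
Check small values of y:
  y = 0: RHS = 3 is not a perfect cube.
  y = 1: RHS = 8 = (2)³ ⇒ x = 2 works.
  y = -1: RHS = -2 is not a perfect cube.
  y = 2: RHS = 43 is not a perfect cube.
  y = -2: RHS = -37 is not a perfect cube.
  y = 3: RHS = 138 is not a perfect cube.
  y = -3: RHS = -132 is not a perfect cube.
Continuing the search up to |y| = 30 finds no further solutions beyond those listed.
Collected solutions: (2, 1).

Solutions (with |y| ≤ 30): (2, 1).


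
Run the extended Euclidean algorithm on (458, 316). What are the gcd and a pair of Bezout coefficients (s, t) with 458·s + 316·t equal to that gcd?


Euclidean algorithm on (458, 316) — divide until remainder is 0:
  458 = 1 · 316 + 142
  316 = 2 · 142 + 32
  142 = 4 · 32 + 14
  32 = 2 · 14 + 4
  14 = 3 · 4 + 2
  4 = 2 · 2 + 0
gcd(458, 316) = 2.
Track Bezout coefficients alongside the remainders: start with r₀ = 458 = a·1 + b·0 (s = 1, t = 0) and r₁ = 316 = a·0 + b·1 (s = 0, t = 1); each new remainder r_{k+1} = r_{k-1} − q_k·r_k inherits s_{k+1} = s_{k-1} − q_k·s_k, t_{k+1} = t_{k-1} − q_k·t_k, so r_k = a·s_k + b·t_k at every step:
  q = 1: r = 142, s = 1 − 1·0 = 1, t = 0 − 1·1 = -1  (check: 458·1 + 316·(-1) = 142)
  q = 2: r = 32, s = 0 − 2·1 = -2, t = 1 − 2·(-1) = 3  (check: 458·(-2) + 316·3 = 32)
  q = 4: r = 14, s = 1 − 4·(-2) = 9, t = -1 − 4·3 = -13  (check: 458·9 + 316·(-13) = 14)
  q = 2: r = 4, s = -2 − 2·9 = -20, t = 3 − 2·(-13) = 29  (check: 458·(-20) + 316·29 = 4)
  q = 3: r = 2, s = 9 − 3·(-20) = 69, t = -13 − 3·29 = -100  (check: 458·69 + 316·(-100) = 2)
The row with r = 2 (the gcd) gives the Bezout coefficients s = 69, t = -100.
Result: 458 · (69) + 316 · (-100) = 2.

gcd(458, 316) = 2; s = 69, t = -100 (check: 458·69 + 316·(-100) = 2).


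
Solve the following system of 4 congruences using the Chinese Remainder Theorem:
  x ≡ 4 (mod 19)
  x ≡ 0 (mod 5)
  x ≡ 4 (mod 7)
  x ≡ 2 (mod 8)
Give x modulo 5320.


Product of moduli M = 19 · 5 · 7 · 8 = 5320.
Merge one congruence at a time:
  Start: x ≡ 4 (mod 19).
  Combine with x ≡ 0 (mod 5); new modulus lcm = 95.
    Write x = 4 + 19·t and substitute into x ≡ 0 (mod 5): 19·t ≡ 0 − 4 = -4 (mod 5).
    Reduce coefficients mod 5: 4·t ≡ 1 (mod 5).
    The inverse of 4 mod 5 is 4 (since 4·4 = 16 = 3·5 + 1), so t ≡ 4·1 = 4 ≡ 4 (mod 5).
    Then x = 4 + 19·4 = 80, valid modulo lcm(19, 5) = 95: x ≡ 80 (mod 95).
  Combine with x ≡ 4 (mod 7); new modulus lcm = 665.
    Write x = 80 + 95·t and substitute into x ≡ 4 (mod 7): 95·t ≡ 4 − 80 = -76 (mod 7).
    Reduce coefficients mod 7: 4·t ≡ 1 (mod 7).
    The inverse of 4 mod 7 is 2 (since 4·2 = 8 = 1·7 + 1), so t ≡ 2·1 = 2 ≡ 2 (mod 7).
    Then x = 80 + 95·2 = 270, valid modulo lcm(95, 7) = 665: x ≡ 270 (mod 665).
  Combine with x ≡ 2 (mod 8); new modulus lcm = 5320.
    Write x = 270 + 665·t and substitute into x ≡ 2 (mod 8): 665·t ≡ 2 − 270 = -268 (mod 8).
    Reduce coefficients mod 8: 1·t ≡ 4 (mod 8).
    So t ≡ 4 (mod 8).
    Then x = 270 + 665·4 = 2930, valid modulo lcm(665, 8) = 5320: x ≡ 2930 (mod 5320).
Verify against each original: 2930 mod 19 = 4, 2930 mod 5 = 0, 2930 mod 7 = 4, 2930 mod 8 = 2.

x ≡ 2930 (mod 5320).


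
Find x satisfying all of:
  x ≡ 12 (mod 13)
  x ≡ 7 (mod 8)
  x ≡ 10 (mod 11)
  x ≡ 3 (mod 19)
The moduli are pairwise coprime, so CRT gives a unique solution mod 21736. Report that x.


Product of moduli M = 13 · 8 · 11 · 19 = 21736.
Merge one congruence at a time:
  Start: x ≡ 12 (mod 13).
  Combine with x ≡ 7 (mod 8); new modulus lcm = 104.
    Write x = 12 + 13·t and substitute into x ≡ 7 (mod 8): 13·t ≡ 7 − 12 = -5 (mod 8).
    Reduce coefficients mod 8: 5·t ≡ 3 (mod 8).
    The inverse of 5 mod 8 is 5 (since 5·5 = 25 = 3·8 + 1), so t ≡ 5·3 = 15 ≡ 7 (mod 8).
    Then x = 12 + 13·7 = 103, valid modulo lcm(13, 8) = 104: x ≡ 103 (mod 104).
  Combine with x ≡ 10 (mod 11); new modulus lcm = 1144.
    Write x = 103 + 104·t and substitute into x ≡ 10 (mod 11): 104·t ≡ 10 − 103 = -93 (mod 11).
    Reduce coefficients mod 11: 5·t ≡ 6 (mod 11).
    The inverse of 5 mod 11 is 9 (since 5·9 = 45 = 4·11 + 1), so t ≡ 9·6 = 54 ≡ 10 (mod 11).
    Then x = 103 + 104·10 = 1143, valid modulo lcm(104, 11) = 1144: x ≡ 1143 (mod 1144).
  Combine with x ≡ 3 (mod 19); new modulus lcm = 21736.
    Write x = 1143 + 1144·t and substitute into x ≡ 3 (mod 19): 1144·t ≡ 3 − 1143 = -1140 (mod 19).
    Reduce coefficients mod 19: 4·t ≡ 0 (mod 19).
    The inverse of 4 mod 19 is 5 (since 4·5 = 20 = 1·19 + 1), so t ≡ 5·0 = 0 ≡ 0 (mod 19).
    Then x = 1143 + 1144·0 = 1143, valid modulo lcm(1144, 19) = 21736: x ≡ 1143 (mod 21736).
Verify against each original: 1143 mod 13 = 12, 1143 mod 8 = 7, 1143 mod 11 = 10, 1143 mod 19 = 3.

x ≡ 1143 (mod 21736).


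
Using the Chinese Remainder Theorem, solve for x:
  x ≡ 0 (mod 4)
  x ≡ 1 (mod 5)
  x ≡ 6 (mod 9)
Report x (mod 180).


Moduli 4, 5, 9 are pairwise coprime; by CRT there is a unique solution modulo M = 4 · 5 · 9 = 180.
Solve pairwise, accumulating the modulus:
  Start with x ≡ 0 (mod 4).
  Combine with x ≡ 1 (mod 5): since gcd(4, 5) = 1, we get a unique residue mod 20.
    Write x = 0 + 4·t and substitute into x ≡ 1 (mod 5): 4·t ≡ 1 − 0 = 1 (mod 5).
    The inverse of 4 mod 5 is 4 (since 4·4 = 16 = 3·5 + 1), so t ≡ 4·1 = 4 ≡ 4 (mod 5).
    Then x = 0 + 4·4 = 16, valid modulo lcm(4, 5) = 20: x ≡ 16 (mod 20).
  Combine with x ≡ 6 (mod 9): since gcd(20, 9) = 1, we get a unique residue mod 180.
    Write x = 16 + 20·t and substitute into x ≡ 6 (mod 9): 20·t ≡ 6 − 16 = -10 (mod 9).
    Reduce coefficients mod 9: 2·t ≡ 8 (mod 9).
    The inverse of 2 mod 9 is 5 (since 2·5 = 10 = 1·9 + 1), so t ≡ 5·8 = 40 ≡ 4 (mod 9).
    Then x = 16 + 20·4 = 96, valid modulo lcm(20, 9) = 180: x ≡ 96 (mod 180).
Verify: 96 mod 4 = 0 ✓, 96 mod 5 = 1 ✓, 96 mod 9 = 6 ✓.

x ≡ 96 (mod 180).


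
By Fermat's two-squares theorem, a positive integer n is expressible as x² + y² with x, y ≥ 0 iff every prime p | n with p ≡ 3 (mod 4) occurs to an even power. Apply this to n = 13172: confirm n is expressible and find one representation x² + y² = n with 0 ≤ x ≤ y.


Step 1: Factor n = 13172 = 2^2 · 37 · 89.
Step 2: Check the mod-4 condition on each prime factor: 2 = 2 (special); 37 ≡ 1 (mod 4), exponent 1; 89 ≡ 1 (mod 4), exponent 1.
All primes ≡ 3 (mod 4) appear to even exponent (or don't appear), so by the two-squares theorem n IS expressible as a sum of two squares.
Step 3: Build a representation. Group n = k² · m with k = 2 and m = 37 · 89 = 3293 (a product of primes ≡ 1 (mod 4)); a representation of m scales to one of n via (k·x)² + (k·y)² = k²(x² + y²). Each prime p ≡ 1 (mod 4) is itself a sum of two squares; find a² by testing p − a² for a perfect square:
  37: 37 − 1² = 36 = 6² ⇒ 37 = 1² + 6².
  89: 89 − 1² = 88, 89 − 2² = 85, 89 − 3² = 80, 89 − 4² = 73, 89 − 5² = 64 = 8² ⇒ 89 = 5² + 8².
  Combine using the Brahmagupta–Fibonacci identity (a² + b²)(c² + d²) = (ac − bd)² + (ad + bc)² = (ac + bd)² + (ad − bc)²:
  37 · 89 = 3293: from (1² + 6²)(5² + 8²), take (1·5 − 6·8, 1·8 + 6·5) = (5 − 48, 8 + 30) = (-43, 38); dropping signs (only squares matter) gives (43, 38); check 43² + 38² = 1849 + 1444 = 3293 ✓.
  Scale by k = 2: (2·43, 2·38) = (86, 76).
Step 4: Order so x ≤ y and verify: 76² + 86² = 5776 + 7396 = 13172 = n. ✓

n = 13172 = 76² + 86² (one valid representation with x ≤ y).


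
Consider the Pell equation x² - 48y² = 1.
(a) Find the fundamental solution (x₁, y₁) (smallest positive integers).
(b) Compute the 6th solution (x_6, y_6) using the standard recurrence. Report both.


Step 1: Find the fundamental solution (x₁, y₁) of x² - 48y² = 1.
  Expand √48 as a continued fraction. a₀ = ⌊√48⌋ = 6; iterate m_{k+1} = d_k·a_k − m_k, d_{k+1} = (48 − m_{k+1}²)/d_k, a_{k+1} = ⌊(a₀ + m_{k+1})/d_{k+1}⌋ (starting m₀ = 0, d₀ = 1), with convergents p_k = a_k·p_{k-1} + p_{k-2}, q_k = a_k·q_{k-1} + q_{k-2} (p₋₁ = 1, q₋₁ = 0):
  k = 0: a₀ = 6; p₀/q₀ = 6/1; p₀² − 48·q₀² = 36 − 48 = -12.
  k = 1: m = 6, d = 12, a = ⌊(6 + 6)/12⌋ = 1; p/q = (1·6 + 1)/(1·1 + 0) = 7/1; p² − 48·q² = 49 − 48 = 1.
  The first convergent with p² − 48·q² = 1 gives the fundamental solution (x₁, y₁) = (7, 1).
Step 2: Apply the recurrence (x_{n+1}, y_{n+1}) = (x₁x_n + 48y₁y_n, x₁y_n + y₁x_n) repeatedly.
  From (x_1, y_1) = (7, 1): x_2 = 7·7 + 48·1·1 = 97; y_2 = 7·1 + 1·7 = 14.
  From (x_2, y_2) = (97, 14): x_3 = 7·97 + 48·1·14 = 1351; y_3 = 7·14 + 1·97 = 195.
  From (x_3, y_3) = (1351, 195): x_4 = 7·1351 + 48·1·195 = 18817; y_4 = 7·195 + 1·1351 = 2716.
  From (x_4, y_4) = (18817, 2716): x_5 = 7·18817 + 48·1·2716 = 262087; y_5 = 7·2716 + 1·18817 = 37829.
  From (x_5, y_5) = (262087, 37829): x_6 = 7·262087 + 48·1·37829 = 3650401; y_6 = 7·37829 + 1·262087 = 526890.
Step 3: Verify x_6² - 48·y_6² = 13325427460801 - 13325427460800 = 1 (should be 1). ✓

(x_1, y_1) = (7, 1); (x_6, y_6) = (3650401, 526890).


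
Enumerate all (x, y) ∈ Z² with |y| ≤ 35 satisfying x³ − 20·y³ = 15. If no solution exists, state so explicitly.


The equation is x³ - 20y³ = 15. For fixed y, x³ = 20·y³ + 15, so a solution requires the RHS to be a perfect cube.
Strategy: iterate y from -35 to 35, compute RHS = 20·y³ + 15, and check whether it is a (positive or negative) perfect cube.
Check small values of y:
  y = 0: RHS = 15 is not a perfect cube.
  y = 1: RHS = 35 is not a perfect cube.
  y = -1: RHS = -5 is not a perfect cube.
  y = 2: RHS = 175 is not a perfect cube.
  y = -2: RHS = -145 is not a perfect cube.
  y = 3: RHS = 555 is not a perfect cube.
  y = -3: RHS = -525 is not a perfect cube.
Continuing the search up to |y| = 35 finds no solutions either.
No (x, y) in the scanned range satisfies the equation.

No integer solutions with |y| ≤ 35.


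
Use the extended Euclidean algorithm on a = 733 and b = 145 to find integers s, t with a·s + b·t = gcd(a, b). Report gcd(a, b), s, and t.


Euclidean algorithm on (733, 145) — divide until remainder is 0:
  733 = 5 · 145 + 8
  145 = 18 · 8 + 1
  8 = 8 · 1 + 0
gcd(733, 145) = 1.
Track Bezout coefficients alongside the remainders: start with r₀ = 733 = a·1 + b·0 (s = 1, t = 0) and r₁ = 145 = a·0 + b·1 (s = 0, t = 1); each new remainder r_{k+1} = r_{k-1} − q_k·r_k inherits s_{k+1} = s_{k-1} − q_k·s_k, t_{k+1} = t_{k-1} − q_k·t_k, so r_k = a·s_k + b·t_k at every step:
  q = 5: r = 8, s = 1 − 5·0 = 1, t = 0 − 5·1 = -5  (check: 733·1 + 145·(-5) = 8)
  q = 18: r = 1, s = 0 − 18·1 = -18, t = 1 − 18·(-5) = 91  (check: 733·(-18) + 145·91 = 1)
The row with r = 1 (the gcd) gives the Bezout coefficients s = -18, t = 91.
Result: 733 · (-18) + 145 · (91) = 1.

gcd(733, 145) = 1; s = -18, t = 91 (check: 733·(-18) + 145·91 = 1).


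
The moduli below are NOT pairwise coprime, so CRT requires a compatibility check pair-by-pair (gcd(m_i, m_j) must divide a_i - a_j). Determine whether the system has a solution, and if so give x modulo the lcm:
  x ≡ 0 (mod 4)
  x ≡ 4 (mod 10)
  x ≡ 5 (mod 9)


Moduli 4, 10, 9 are not pairwise coprime, so CRT works modulo lcm(m_i) when all pairwise compatibility conditions hold.
Pairwise compatibility: gcd(m_i, m_j) must divide a_i - a_j for every pair.
Merge one congruence at a time:
  Start: x ≡ 0 (mod 4).
  Combine with x ≡ 4 (mod 10): gcd(4, 10) = 2; 4 - 0 = 4, which IS divisible by 2, so compatible.
    Write x = 0 + 4·t and substitute into x ≡ 4 (mod 10): 4·t ≡ 4 − 0 = 4 (mod 10).
    Divide the congruence (and modulus) by g = 2: 2·t ≡ 2 (mod 5).
    The inverse of 2 mod 5 is 3 (since 2·3 = 6 = 1·5 + 1), so t ≡ 3·2 = 6 ≡ 1 (mod 5).
    Then x = 0 + 4·1 = 4, valid modulo lcm(4, 10) = 20: x ≡ 4 (mod 20).
  Combine with x ≡ 5 (mod 9): gcd(20, 9) = 1; 5 - 4 = 1, which IS divisible by 1, so compatible.
    Write x = 4 + 20·t and substitute into x ≡ 5 (mod 9): 20·t ≡ 5 − 4 = 1 (mod 9).
    Reduce coefficients mod 9: 2·t ≡ 1 (mod 9).
    The inverse of 2 mod 9 is 5 (since 2·5 = 10 = 1·9 + 1), so t ≡ 5·1 = 5 ≡ 5 (mod 9).
    Then x = 4 + 20·5 = 104, valid modulo lcm(20, 9) = 180: x ≡ 104 (mod 180).
Verify: 104 mod 4 = 0, 104 mod 10 = 4, 104 mod 9 = 5.

x ≡ 104 (mod 180).


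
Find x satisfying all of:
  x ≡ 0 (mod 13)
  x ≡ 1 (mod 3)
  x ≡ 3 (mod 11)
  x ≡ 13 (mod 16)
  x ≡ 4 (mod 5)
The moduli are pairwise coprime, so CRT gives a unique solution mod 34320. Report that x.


Product of moduli M = 13 · 3 · 11 · 16 · 5 = 34320.
Merge one congruence at a time:
  Start: x ≡ 0 (mod 13).
  Combine with x ≡ 1 (mod 3); new modulus lcm = 39.
    Write x = 0 + 13·t and substitute into x ≡ 1 (mod 3): 13·t ≡ 1 − 0 = 1 (mod 3).
    Reduce coefficients mod 3: 1·t ≡ 1 (mod 3).
    So t ≡ 1 (mod 3).
    Then x = 0 + 13·1 = 13, valid modulo lcm(13, 3) = 39: x ≡ 13 (mod 39).
  Combine with x ≡ 3 (mod 11); new modulus lcm = 429.
    Write x = 13 + 39·t and substitute into x ≡ 3 (mod 11): 39·t ≡ 3 − 13 = -10 (mod 11).
    Reduce coefficients mod 11: 6·t ≡ 1 (mod 11).
    The inverse of 6 mod 11 is 2 (since 6·2 = 12 = 1·11 + 1), so t ≡ 2·1 = 2 ≡ 2 (mod 11).
    Then x = 13 + 39·2 = 91, valid modulo lcm(39, 11) = 429: x ≡ 91 (mod 429).
  Combine with x ≡ 13 (mod 16); new modulus lcm = 6864.
    Write x = 91 + 429·t and substitute into x ≡ 13 (mod 16): 429·t ≡ 13 − 91 = -78 (mod 16).
    Reduce coefficients mod 16: 13·t ≡ 2 (mod 16).
    The inverse of 13 mod 16 is 5 (since 13·5 = 65 = 4·16 + 1), so t ≡ 5·2 = 10 ≡ 10 (mod 16).
    Then x = 91 + 429·10 = 4381, valid modulo lcm(429, 16) = 6864: x ≡ 4381 (mod 6864).
  Combine with x ≡ 4 (mod 5); new modulus lcm = 34320.
    Write x = 4381 + 6864·t and substitute into x ≡ 4 (mod 5): 6864·t ≡ 4 − 4381 = -4377 (mod 5).
    Reduce coefficients mod 5: 4·t ≡ 3 (mod 5).
    The inverse of 4 mod 5 is 4 (since 4·4 = 16 = 3·5 + 1), so t ≡ 4·3 = 12 ≡ 2 (mod 5).
    Then x = 4381 + 6864·2 = 18109, valid modulo lcm(6864, 5) = 34320: x ≡ 18109 (mod 34320).
Verify against each original: 18109 mod 13 = 0, 18109 mod 3 = 1, 18109 mod 11 = 3, 18109 mod 16 = 13, 18109 mod 5 = 4.

x ≡ 18109 (mod 34320).


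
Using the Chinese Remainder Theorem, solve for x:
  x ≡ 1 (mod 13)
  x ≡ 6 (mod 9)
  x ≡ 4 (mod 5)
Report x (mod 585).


Moduli 13, 9, 5 are pairwise coprime; by CRT there is a unique solution modulo M = 13 · 9 · 5 = 585.
Solve pairwise, accumulating the modulus:
  Start with x ≡ 1 (mod 13).
  Combine with x ≡ 6 (mod 9): since gcd(13, 9) = 1, we get a unique residue mod 117.
    Write x = 1 + 13·t and substitute into x ≡ 6 (mod 9): 13·t ≡ 6 − 1 = 5 (mod 9).
    Reduce coefficients mod 9: 4·t ≡ 5 (mod 9).
    The inverse of 4 mod 9 is 7 (since 4·7 = 28 = 3·9 + 1), so t ≡ 7·5 = 35 ≡ 8 (mod 9).
    Then x = 1 + 13·8 = 105, valid modulo lcm(13, 9) = 117: x ≡ 105 (mod 117).
  Combine with x ≡ 4 (mod 5): since gcd(117, 5) = 1, we get a unique residue mod 585.
    Write x = 105 + 117·t and substitute into x ≡ 4 (mod 5): 117·t ≡ 4 − 105 = -101 (mod 5).
    Reduce coefficients mod 5: 2·t ≡ 4 (mod 5).
    The inverse of 2 mod 5 is 3 (since 2·3 = 6 = 1·5 + 1), so t ≡ 3·4 = 12 ≡ 2 (mod 5).
    Then x = 105 + 117·2 = 339, valid modulo lcm(117, 5) = 585: x ≡ 339 (mod 585).
Verify: 339 mod 13 = 1 ✓, 339 mod 9 = 6 ✓, 339 mod 5 = 4 ✓.

x ≡ 339 (mod 585).


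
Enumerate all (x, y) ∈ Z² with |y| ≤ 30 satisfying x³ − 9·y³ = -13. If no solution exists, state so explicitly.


The equation is x³ - 9y³ = -13. For fixed y, x³ = 9·y³ − 13, so a solution requires the RHS to be a perfect cube.
Strategy: iterate y from -30 to 30, compute RHS = 9·y³ − 13, and check whether it is a (positive or negative) perfect cube.
Check small values of y:
  y = 0: RHS = -13 is not a perfect cube.
  y = 1: RHS = -4 is not a perfect cube.
  y = -1: RHS = -22 is not a perfect cube.
  y = 2: RHS = 59 is not a perfect cube.
  y = -2: RHS = -85 is not a perfect cube.
  y = 3: RHS = 230 is not a perfect cube.
  y = -3: RHS = -256 is not a perfect cube.
Continuing the search up to |y| = 30 finds no solutions either.
No (x, y) in the scanned range satisfies the equation.

No integer solutions with |y| ≤ 30.


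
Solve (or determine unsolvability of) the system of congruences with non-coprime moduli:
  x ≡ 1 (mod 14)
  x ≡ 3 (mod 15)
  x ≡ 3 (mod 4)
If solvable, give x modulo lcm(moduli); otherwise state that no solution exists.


Moduli 14, 15, 4 are not pairwise coprime, so CRT works modulo lcm(m_i) when all pairwise compatibility conditions hold.
Pairwise compatibility: gcd(m_i, m_j) must divide a_i - a_j for every pair.
Merge one congruence at a time:
  Start: x ≡ 1 (mod 14).
  Combine with x ≡ 3 (mod 15): gcd(14, 15) = 1; 3 - 1 = 2, which IS divisible by 1, so compatible.
    Write x = 1 + 14·t and substitute into x ≡ 3 (mod 15): 14·t ≡ 3 − 1 = 2 (mod 15).
    The inverse of 14 mod 15 is 14 (since 14·14 = 196 = 13·15 + 1), so t ≡ 14·2 = 28 ≡ 13 (mod 15).
    Then x = 1 + 14·13 = 183, valid modulo lcm(14, 15) = 210: x ≡ 183 (mod 210).
  Combine with x ≡ 3 (mod 4): gcd(210, 4) = 2; 3 - 183 = -180, which IS divisible by 2, so compatible.
    Write x = 183 + 210·t and substitute into x ≡ 3 (mod 4): 210·t ≡ 3 − 183 = -180 (mod 4).
    Divide the congruence (and modulus) by g = 2: 105·t ≡ -90 (mod 2).
    Reduce coefficients mod 2: 1·t ≡ 0 (mod 2).
    So t ≡ 0 (mod 2).
    Then x = 183 + 210·0 = 183, valid modulo lcm(210, 4) = 420: x ≡ 183 (mod 420).
Verify: 183 mod 14 = 1, 183 mod 15 = 3, 183 mod 4 = 3.

x ≡ 183 (mod 420).


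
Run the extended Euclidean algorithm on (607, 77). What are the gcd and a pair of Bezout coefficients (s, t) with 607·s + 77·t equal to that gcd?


Euclidean algorithm on (607, 77) — divide until remainder is 0:
  607 = 7 · 77 + 68
  77 = 1 · 68 + 9
  68 = 7 · 9 + 5
  9 = 1 · 5 + 4
  5 = 1 · 4 + 1
  4 = 4 · 1 + 0
gcd(607, 77) = 1.
Track Bezout coefficients alongside the remainders: start with r₀ = 607 = a·1 + b·0 (s = 1, t = 0) and r₁ = 77 = a·0 + b·1 (s = 0, t = 1); each new remainder r_{k+1} = r_{k-1} − q_k·r_k inherits s_{k+1} = s_{k-1} − q_k·s_k, t_{k+1} = t_{k-1} − q_k·t_k, so r_k = a·s_k + b·t_k at every step:
  q = 7: r = 68, s = 1 − 7·0 = 1, t = 0 − 7·1 = -7  (check: 607·1 + 77·(-7) = 68)
  q = 1: r = 9, s = 0 − 1·1 = -1, t = 1 − 1·(-7) = 8  (check: 607·(-1) + 77·8 = 9)
  q = 7: r = 5, s = 1 − 7·(-1) = 8, t = -7 − 7·8 = -63  (check: 607·8 + 77·(-63) = 5)
  q = 1: r = 4, s = -1 − 1·8 = -9, t = 8 − 1·(-63) = 71  (check: 607·(-9) + 77·71 = 4)
  q = 1: r = 1, s = 8 − 1·(-9) = 17, t = -63 − 1·71 = -134  (check: 607·17 + 77·(-134) = 1)
The row with r = 1 (the gcd) gives the Bezout coefficients s = 17, t = -134.
Result: 607 · (17) + 77 · (-134) = 1.

gcd(607, 77) = 1; s = 17, t = -134 (check: 607·17 + 77·(-134) = 1).


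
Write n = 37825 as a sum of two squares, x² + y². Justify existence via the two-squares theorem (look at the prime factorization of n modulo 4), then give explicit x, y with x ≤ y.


Step 1: Factor n = 37825 = 5^2 · 17 · 89.
Step 2: Check the mod-4 condition on each prime factor: 5 ≡ 1 (mod 4), exponent 2; 17 ≡ 1 (mod 4), exponent 1; 89 ≡ 1 (mod 4), exponent 1.
All primes ≡ 3 (mod 4) appear to even exponent (or don't appear), so by the two-squares theorem n IS expressible as a sum of two squares.
Step 3: Build a representation. Group n = k² · m with k = 5 and m = 17 · 89 = 1513 (a product of primes ≡ 1 (mod 4)); a representation of m scales to one of n via (k·x)² + (k·y)² = k²(x² + y²). Each prime p ≡ 1 (mod 4) is itself a sum of two squares; find a² by testing p − a² for a perfect square:
  17: 17 − 1² = 16 = 4² ⇒ 17 = 1² + 4².
  89: 89 − 1² = 88, 89 − 2² = 85, 89 − 3² = 80, 89 − 4² = 73, 89 − 5² = 64 = 8² ⇒ 89 = 5² + 8².
  Combine using the Brahmagupta–Fibonacci identity (a² + b²)(c² + d²) = (ac − bd)² + (ad + bc)² = (ac + bd)² + (ad − bc)²:
  17 · 89 = 1513: from (1² + 4²)(5² + 8²), take (1·5 − 4·8, 1·8 + 4·5) = (5 − 32, 8 + 20) = (-27, 28); dropping signs (only squares matter) gives (27, 28); check 27² + 28² = 729 + 784 = 1513 ✓.
  Scale by k = 5: (5·27, 5·28) = (135, 140).
Step 4: Order so x ≤ y and verify: 135² + 140² = 18225 + 19600 = 37825 = n. ✓

n = 37825 = 135² + 140² (one valid representation with x ≤ y).


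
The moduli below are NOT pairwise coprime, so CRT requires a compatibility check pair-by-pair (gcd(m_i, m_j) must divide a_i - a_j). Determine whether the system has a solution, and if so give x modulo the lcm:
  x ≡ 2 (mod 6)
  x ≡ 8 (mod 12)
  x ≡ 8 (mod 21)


Moduli 6, 12, 21 are not pairwise coprime, so CRT works modulo lcm(m_i) when all pairwise compatibility conditions hold.
Pairwise compatibility: gcd(m_i, m_j) must divide a_i - a_j for every pair.
Merge one congruence at a time:
  Start: x ≡ 2 (mod 6).
  Combine with x ≡ 8 (mod 12): gcd(6, 12) = 6; 8 - 2 = 6, which IS divisible by 6, so compatible.
    Write x = 2 + 6·t and substitute into x ≡ 8 (mod 12): 6·t ≡ 8 − 2 = 6 (mod 12).
    Divide the congruence (and modulus) by g = 6: 1·t ≡ 1 (mod 2).
    So t ≡ 1 (mod 2).
    Then x = 2 + 6·1 = 8, valid modulo lcm(6, 12) = 12: x ≡ 8 (mod 12).
  Combine with x ≡ 8 (mod 21): gcd(12, 21) = 3; 8 - 8 = 0, which IS divisible by 3, so compatible.
    Write x = 8 + 12·t and substitute into x ≡ 8 (mod 21): 12·t ≡ 8 − 8 = 0 (mod 21).
    Divide the congruence (and modulus) by g = 3: 4·t ≡ 0 (mod 7).
    The inverse of 4 mod 7 is 2 (since 4·2 = 8 = 1·7 + 1), so t ≡ 2·0 = 0 ≡ 0 (mod 7).
    Then x = 8 + 12·0 = 8, valid modulo lcm(12, 21) = 84: x ≡ 8 (mod 84).
Verify: 8 mod 6 = 2, 8 mod 12 = 8, 8 mod 21 = 8.

x ≡ 8 (mod 84).


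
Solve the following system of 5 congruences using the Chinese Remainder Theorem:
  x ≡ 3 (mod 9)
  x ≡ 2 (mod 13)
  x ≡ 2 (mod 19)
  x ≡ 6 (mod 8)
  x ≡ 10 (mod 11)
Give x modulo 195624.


Product of moduli M = 9 · 13 · 19 · 8 · 11 = 195624.
Merge one congruence at a time:
  Start: x ≡ 3 (mod 9).
  Combine with x ≡ 2 (mod 13); new modulus lcm = 117.
    Write x = 3 + 9·t and substitute into x ≡ 2 (mod 13): 9·t ≡ 2 − 3 = -1 (mod 13).
    Reduce coefficients mod 13: 9·t ≡ 12 (mod 13).
    The inverse of 9 mod 13 is 3 (since 9·3 = 27 = 2·13 + 1), so t ≡ 3·12 = 36 ≡ 10 (mod 13).
    Then x = 3 + 9·10 = 93, valid modulo lcm(9, 13) = 117: x ≡ 93 (mod 117).
  Combine with x ≡ 2 (mod 19); new modulus lcm = 2223.
    Write x = 93 + 117·t and substitute into x ≡ 2 (mod 19): 117·t ≡ 2 − 93 = -91 (mod 19).
    Reduce coefficients mod 19: 3·t ≡ 4 (mod 19).
    The inverse of 3 mod 19 is 13 (since 3·13 = 39 = 2·19 + 1), so t ≡ 13·4 = 52 ≡ 14 (mod 19).
    Then x = 93 + 117·14 = 1731, valid modulo lcm(117, 19) = 2223: x ≡ 1731 (mod 2223).
  Combine with x ≡ 6 (mod 8); new modulus lcm = 17784.
    Write x = 1731 + 2223·t and substitute into x ≡ 6 (mod 8): 2223·t ≡ 6 − 1731 = -1725 (mod 8).
    Reduce coefficients mod 8: 7·t ≡ 3 (mod 8).
    The inverse of 7 mod 8 is 7 (since 7·7 = 49 = 6·8 + 1), so t ≡ 7·3 = 21 ≡ 5 (mod 8).
    Then x = 1731 + 2223·5 = 12846, valid modulo lcm(2223, 8) = 17784: x ≡ 12846 (mod 17784).
  Combine with x ≡ 10 (mod 11); new modulus lcm = 195624.
    Write x = 12846 + 17784·t and substitute into x ≡ 10 (mod 11): 17784·t ≡ 10 − 12846 = -12836 (mod 11).
    Reduce coefficients mod 11: 8·t ≡ 1 (mod 11).
    The inverse of 8 mod 11 is 7 (since 8·7 = 56 = 5·11 + 1), so t ≡ 7·1 = 7 ≡ 7 (mod 11).
    Then x = 12846 + 17784·7 = 137334, valid modulo lcm(17784, 11) = 195624: x ≡ 137334 (mod 195624).
Verify against each original: 137334 mod 9 = 3, 137334 mod 13 = 2, 137334 mod 19 = 2, 137334 mod 8 = 6, 137334 mod 11 = 10.

x ≡ 137334 (mod 195624).


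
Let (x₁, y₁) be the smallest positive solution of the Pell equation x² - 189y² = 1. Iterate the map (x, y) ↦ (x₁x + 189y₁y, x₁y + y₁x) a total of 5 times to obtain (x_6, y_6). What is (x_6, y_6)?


Step 1: Find the fundamental solution (x₁, y₁) of x² - 189y² = 1.
  Expand √189 as a continued fraction. a₀ = ⌊√189⌋ = 13; iterate m_{k+1} = d_k·a_k − m_k, d_{k+1} = (189 − m_{k+1}²)/d_k, a_{k+1} = ⌊(a₀ + m_{k+1})/d_{k+1}⌋ (starting m₀ = 0, d₀ = 1), with convergents p_k = a_k·p_{k-1} + p_{k-2}, q_k = a_k·q_{k-1} + q_{k-2} (p₋₁ = 1, q₋₁ = 0):
  k = 0: a₀ = 13; p₀/q₀ = 13/1; p₀² − 189·q₀² = 169 − 189 = -20.
  k = 1: m = 13, d = 20, a = ⌊(13 + 13)/20⌋ = 1; p/q = (1·13 + 1)/(1·1 + 0) = 14/1; p² − 189·q² = 196 − 189 = 7.
  k = 2: m = 7, d = 7, a = ⌊(13 + 7)/7⌋ = 2; p/q = (2·14 + 13)/(2·1 + 1) = 41/3; p² − 189·q² = 1681 − 1701 = -20.
  k = 3: m = 7, d = 20, a = ⌊(13 + 7)/20⌋ = 1; p/q = (1·41 + 14)/(1·3 + 1) = 55/4; p² − 189·q² = 3025 − 3024 = 1.
  The first convergent with p² − 189·q² = 1 gives the fundamental solution (x₁, y₁) = (55, 4).
Step 2: Apply the recurrence (x_{n+1}, y_{n+1}) = (x₁x_n + 189y₁y_n, x₁y_n + y₁x_n) repeatedly.
  From (x_1, y_1) = (55, 4): x_2 = 55·55 + 189·4·4 = 6049; y_2 = 55·4 + 4·55 = 440.
  From (x_2, y_2) = (6049, 440): x_3 = 55·6049 + 189·4·440 = 665335; y_3 = 55·440 + 4·6049 = 48396.
  From (x_3, y_3) = (665335, 48396): x_4 = 55·665335 + 189·4·48396 = 73180801; y_4 = 55·48396 + 4·665335 = 5323120.
  From (x_4, y_4) = (73180801, 5323120): x_5 = 55·73180801 + 189·4·5323120 = 8049222775; y_5 = 55·5323120 + 4·73180801 = 585494804.
  From (x_5, y_5) = (8049222775, 585494804): x_6 = 55·8049222775 + 189·4·585494804 = 885341324449; y_6 = 55·585494804 + 4·8049222775 = 64399105320.
Step 3: Verify x_6² - 189·y_6² = 783829260777109485153601 - 783829260777109485153600 = 1 (should be 1). ✓

(x_1, y_1) = (55, 4); (x_6, y_6) = (885341324449, 64399105320).


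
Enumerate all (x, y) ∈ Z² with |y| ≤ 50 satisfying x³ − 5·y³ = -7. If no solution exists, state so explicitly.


The equation is x³ - 5y³ = -7. For fixed y, x³ = 5·y³ − 7, so a solution requires the RHS to be a perfect cube.
Strategy: iterate y from -50 to 50, compute RHS = 5·y³ − 7, and check whether it is a (positive or negative) perfect cube.
Check small values of y:
  y = 0: RHS = -7 is not a perfect cube.
  y = 1: RHS = -2 is not a perfect cube.
  y = -1: RHS = -12 is not a perfect cube.
  y = 2: RHS = 33 is not a perfect cube.
  y = -2: RHS = -47 is not a perfect cube.
  y = 3: RHS = 128 is not a perfect cube.
  y = -3: RHS = -142 is not a perfect cube.
Continuing the search up to |y| = 50 finds no solutions either.
No (x, y) in the scanned range satisfies the equation.

No integer solutions with |y| ≤ 50.


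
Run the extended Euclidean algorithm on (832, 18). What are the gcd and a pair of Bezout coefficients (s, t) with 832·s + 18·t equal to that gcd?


Euclidean algorithm on (832, 18) — divide until remainder is 0:
  832 = 46 · 18 + 4
  18 = 4 · 4 + 2
  4 = 2 · 2 + 0
gcd(832, 18) = 2.
Track Bezout coefficients alongside the remainders: start with r₀ = 832 = a·1 + b·0 (s = 1, t = 0) and r₁ = 18 = a·0 + b·1 (s = 0, t = 1); each new remainder r_{k+1} = r_{k-1} − q_k·r_k inherits s_{k+1} = s_{k-1} − q_k·s_k, t_{k+1} = t_{k-1} − q_k·t_k, so r_k = a·s_k + b·t_k at every step:
  q = 46: r = 4, s = 1 − 46·0 = 1, t = 0 − 46·1 = -46  (check: 832·1 + 18·(-46) = 4)
  q = 4: r = 2, s = 0 − 4·1 = -4, t = 1 − 4·(-46) = 185  (check: 832·(-4) + 18·185 = 2)
The row with r = 2 (the gcd) gives the Bezout coefficients s = -4, t = 185.
Result: 832 · (-4) + 18 · (185) = 2.

gcd(832, 18) = 2; s = -4, t = 185 (check: 832·(-4) + 18·185 = 2).


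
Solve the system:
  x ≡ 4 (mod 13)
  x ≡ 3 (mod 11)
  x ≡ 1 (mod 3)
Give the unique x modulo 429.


Moduli 13, 11, 3 are pairwise coprime; by CRT there is a unique solution modulo M = 13 · 11 · 3 = 429.
Solve pairwise, accumulating the modulus:
  Start with x ≡ 4 (mod 13).
  Combine with x ≡ 3 (mod 11): since gcd(13, 11) = 1, we get a unique residue mod 143.
    Write x = 4 + 13·t and substitute into x ≡ 3 (mod 11): 13·t ≡ 3 − 4 = -1 (mod 11).
    Reduce coefficients mod 11: 2·t ≡ 10 (mod 11).
    The inverse of 2 mod 11 is 6 (since 2·6 = 12 = 1·11 + 1), so t ≡ 6·10 = 60 ≡ 5 (mod 11).
    Then x = 4 + 13·5 = 69, valid modulo lcm(13, 11) = 143: x ≡ 69 (mod 143).
  Combine with x ≡ 1 (mod 3): since gcd(143, 3) = 1, we get a unique residue mod 429.
    Write x = 69 + 143·t and substitute into x ≡ 1 (mod 3): 143·t ≡ 1 − 69 = -68 (mod 3).
    Reduce coefficients mod 3: 2·t ≡ 1 (mod 3).
    The inverse of 2 mod 3 is 2 (since 2·2 = 4 = 1·3 + 1), so t ≡ 2·1 = 2 ≡ 2 (mod 3).
    Then x = 69 + 143·2 = 355, valid modulo lcm(143, 3) = 429: x ≡ 355 (mod 429).
Verify: 355 mod 13 = 4 ✓, 355 mod 11 = 3 ✓, 355 mod 3 = 1 ✓.

x ≡ 355 (mod 429).


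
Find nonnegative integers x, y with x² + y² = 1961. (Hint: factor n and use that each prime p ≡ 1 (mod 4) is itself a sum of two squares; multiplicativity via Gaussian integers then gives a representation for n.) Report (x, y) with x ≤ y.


Step 1: Factor n = 1961 = 37 · 53.
Step 2: Check the mod-4 condition on each prime factor: 37 ≡ 1 (mod 4), exponent 1; 53 ≡ 1 (mod 4), exponent 1.
All primes ≡ 3 (mod 4) appear to even exponent (or don't appear), so by the two-squares theorem n IS expressible as a sum of two squares.
Step 3: Build a representation. Here n = 37 · 53 is a product of primes ≡ 1 (mod 4). Each prime p ≡ 1 (mod 4) is itself a sum of two squares; find a² by testing p − a² for a perfect square:
  37: 37 − 1² = 36 = 6² ⇒ 37 = 1² + 6².
  53: 53 − 1² = 52, 53 − 2² = 49 = 7² ⇒ 53 = 2² + 7².
  Combine using the Brahmagupta–Fibonacci identity (a² + b²)(c² + d²) = (ac − bd)² + (ad + bc)² = (ac + bd)² + (ad − bc)²:
  37 · 53 = 1961: from (1² + 6²)(2² + 7²), take (1·2 − 6·7, 1·7 + 6·2) = (2 − 42, 7 + 12) = (-40, 19); dropping signs (only squares matter) gives (40, 19); check 40² + 19² = 1600 + 361 = 1961 ✓.
Step 4: Order so x ≤ y and verify: 19² + 40² = 361 + 1600 = 1961 = n. ✓

n = 1961 = 19² + 40² (one valid representation with x ≤ y).


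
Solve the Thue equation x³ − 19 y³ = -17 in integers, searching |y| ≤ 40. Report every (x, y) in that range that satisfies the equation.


The equation is x³ - 19y³ = -17. For fixed y, x³ = 19·y³ − 17, so a solution requires the RHS to be a perfect cube.
Strategy: iterate y from -40 to 40, compute RHS = 19·y³ − 17, and check whether it is a (positive or negative) perfect cube.
Check small values of y:
  y = 0: RHS = -17 is not a perfect cube.
  y = 1: RHS = 2 is not a perfect cube.
  y = -1: RHS = -36 is not a perfect cube.
  y = 2: RHS = 135 is not a perfect cube.
  y = -2: RHS = -169 is not a perfect cube.
  y = 3: RHS = 496 is not a perfect cube.
  y = -3: RHS = -530 is not a perfect cube.
Continuing the search up to |y| = 40 finds no solutions either.
No (x, y) in the scanned range satisfies the equation.

No integer solutions with |y| ≤ 40.


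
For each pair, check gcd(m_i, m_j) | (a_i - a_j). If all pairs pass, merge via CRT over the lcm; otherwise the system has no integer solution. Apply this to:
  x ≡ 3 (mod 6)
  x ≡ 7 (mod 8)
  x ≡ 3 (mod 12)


Moduli 6, 8, 12 are not pairwise coprime, so CRT works modulo lcm(m_i) when all pairwise compatibility conditions hold.
Pairwise compatibility: gcd(m_i, m_j) must divide a_i - a_j for every pair.
Merge one congruence at a time:
  Start: x ≡ 3 (mod 6).
  Combine with x ≡ 7 (mod 8): gcd(6, 8) = 2; 7 - 3 = 4, which IS divisible by 2, so compatible.
    Write x = 3 + 6·t and substitute into x ≡ 7 (mod 8): 6·t ≡ 7 − 3 = 4 (mod 8).
    Divide the congruence (and modulus) by g = 2: 3·t ≡ 2 (mod 4).
    The inverse of 3 mod 4 is 3 (since 3·3 = 9 = 2·4 + 1), so t ≡ 3·2 = 6 ≡ 2 (mod 4).
    Then x = 3 + 6·2 = 15, valid modulo lcm(6, 8) = 24: x ≡ 15 (mod 24).
  Combine with x ≡ 3 (mod 12): gcd(24, 12) = 12; 3 - 15 = -12, which IS divisible by 12, so compatible.
    Write x = 15 + 24·t and substitute into x ≡ 3 (mod 12): 24·t ≡ 3 − 15 = -12 (mod 12).
    Divide the congruence (and modulus) by g = 12: 2·t ≡ -1 (mod 1).
    Modulo 1 every t works; take t = 0.
    Then x = 15 + 24·0 = 15, valid modulo lcm(24, 12) = 24: x ≡ 15 (mod 24).
Verify: 15 mod 6 = 3, 15 mod 8 = 7, 15 mod 12 = 3.

x ≡ 15 (mod 24).


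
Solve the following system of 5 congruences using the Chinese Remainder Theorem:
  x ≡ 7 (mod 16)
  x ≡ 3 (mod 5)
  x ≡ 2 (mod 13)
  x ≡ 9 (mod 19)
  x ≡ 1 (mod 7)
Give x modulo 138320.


Product of moduli M = 16 · 5 · 13 · 19 · 7 = 138320.
Merge one congruence at a time:
  Start: x ≡ 7 (mod 16).
  Combine with x ≡ 3 (mod 5); new modulus lcm = 80.
    Write x = 7 + 16·t and substitute into x ≡ 3 (mod 5): 16·t ≡ 3 − 7 = -4 (mod 5).
    Reduce coefficients mod 5: 1·t ≡ 1 (mod 5).
    So t ≡ 1 (mod 5).
    Then x = 7 + 16·1 = 23, valid modulo lcm(16, 5) = 80: x ≡ 23 (mod 80).
  Combine with x ≡ 2 (mod 13); new modulus lcm = 1040.
    Write x = 23 + 80·t and substitute into x ≡ 2 (mod 13): 80·t ≡ 2 − 23 = -21 (mod 13).
    Reduce coefficients mod 13: 2·t ≡ 5 (mod 13).
    The inverse of 2 mod 13 is 7 (since 2·7 = 14 = 1·13 + 1), so t ≡ 7·5 = 35 ≡ 9 (mod 13).
    Then x = 23 + 80·9 = 743, valid modulo lcm(80, 13) = 1040: x ≡ 743 (mod 1040).
  Combine with x ≡ 9 (mod 19); new modulus lcm = 19760.
    Write x = 743 + 1040·t and substitute into x ≡ 9 (mod 19): 1040·t ≡ 9 − 743 = -734 (mod 19).
    Reduce coefficients mod 19: 14·t ≡ 7 (mod 19).
    The inverse of 14 mod 19 is 15 (since 14·15 = 210 = 11·19 + 1), so t ≡ 15·7 = 105 ≡ 10 (mod 19).
    Then x = 743 + 1040·10 = 11143, valid modulo lcm(1040, 19) = 19760: x ≡ 11143 (mod 19760).
  Combine with x ≡ 1 (mod 7); new modulus lcm = 138320.
    Write x = 11143 + 19760·t and substitute into x ≡ 1 (mod 7): 19760·t ≡ 1 − 11143 = -11142 (mod 7).
    Reduce coefficients mod 7: 6·t ≡ 2 (mod 7).
    The inverse of 6 mod 7 is 6 (since 6·6 = 36 = 5·7 + 1), so t ≡ 6·2 = 12 ≡ 5 (mod 7).
    Then x = 11143 + 19760·5 = 109943, valid modulo lcm(19760, 7) = 138320: x ≡ 109943 (mod 138320).
Verify against each original: 109943 mod 16 = 7, 109943 mod 5 = 3, 109943 mod 13 = 2, 109943 mod 19 = 9, 109943 mod 7 = 1.

x ≡ 109943 (mod 138320).


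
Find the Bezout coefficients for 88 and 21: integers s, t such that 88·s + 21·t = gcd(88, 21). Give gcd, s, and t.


Euclidean algorithm on (88, 21) — divide until remainder is 0:
  88 = 4 · 21 + 4
  21 = 5 · 4 + 1
  4 = 4 · 1 + 0
gcd(88, 21) = 1.
Track Bezout coefficients alongside the remainders: start with r₀ = 88 = a·1 + b·0 (s = 1, t = 0) and r₁ = 21 = a·0 + b·1 (s = 0, t = 1); each new remainder r_{k+1} = r_{k-1} − q_k·r_k inherits s_{k+1} = s_{k-1} − q_k·s_k, t_{k+1} = t_{k-1} − q_k·t_k, so r_k = a·s_k + b·t_k at every step:
  q = 4: r = 4, s = 1 − 4·0 = 1, t = 0 − 4·1 = -4  (check: 88·1 + 21·(-4) = 4)
  q = 5: r = 1, s = 0 − 5·1 = -5, t = 1 − 5·(-4) = 21  (check: 88·(-5) + 21·21 = 1)
The row with r = 1 (the gcd) gives the Bezout coefficients s = -5, t = 21.
Result: 88 · (-5) + 21 · (21) = 1.

gcd(88, 21) = 1; s = -5, t = 21 (check: 88·(-5) + 21·21 = 1).
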